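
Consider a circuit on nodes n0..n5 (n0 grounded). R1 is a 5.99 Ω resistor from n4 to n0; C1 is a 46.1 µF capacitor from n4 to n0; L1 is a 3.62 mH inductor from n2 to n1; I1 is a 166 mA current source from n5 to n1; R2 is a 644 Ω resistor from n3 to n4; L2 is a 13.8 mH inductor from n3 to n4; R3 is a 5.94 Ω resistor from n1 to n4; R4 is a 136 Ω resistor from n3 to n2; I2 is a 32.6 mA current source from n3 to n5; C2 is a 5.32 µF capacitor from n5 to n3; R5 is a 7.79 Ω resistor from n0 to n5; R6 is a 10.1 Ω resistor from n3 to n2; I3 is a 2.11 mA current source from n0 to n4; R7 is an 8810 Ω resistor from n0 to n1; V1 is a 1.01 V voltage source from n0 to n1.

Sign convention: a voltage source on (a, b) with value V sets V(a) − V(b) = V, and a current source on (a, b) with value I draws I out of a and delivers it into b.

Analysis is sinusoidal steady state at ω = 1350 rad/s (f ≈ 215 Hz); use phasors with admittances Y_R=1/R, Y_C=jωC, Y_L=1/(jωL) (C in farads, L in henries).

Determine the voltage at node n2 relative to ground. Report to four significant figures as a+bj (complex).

Element admittances at ω=1350 rad/s:
  Y(R1) = 0.1669+0.000j S between n4,n0
  Y(C1) = 0.000+0.06224j S between n4,n0
  Y(L1) = 0.000-0.2046j S between n2,n1
  I1: injects 0.166 A into n1 (from n5)
  Y(R2) = 0.001553+0.000j S between n3,n4
  Y(L2) = 0.000-0.05368j S between n3,n4
  Y(R3) = 0.1684+0.000j S between n1,n4
  Y(R4) = 0.007353+0.000j S between n3,n2
  I2: injects 0.0326 A into n5 (from n3)
  Y(C2) = 0.000+0.007182j S between n5,n3
  Y(R5) = 0.1284+0.000j S between n0,n5
  Y(R6) = 0.09901+0.000j S between n3,n2
  I3: injects 0.00211 A into n4 (from n0)
  Y(R7) = 0.0001135+0.000j S between n0,n1
  V1: constraint V(n0)−V(n1) = 1.01
Assemble and solve the 6×6 MNA system:
  V(n1)=-1.010+0.000j  V(n2)=-0.8946-0.04961j  V(n3)=-0.9901-0.2716j  V(n4)=-0.5420+0.1703j  V(n5)=-1.024+0.001892j
  i(V1)=-0.2347-0.005061j

-0.8946-0.04961j V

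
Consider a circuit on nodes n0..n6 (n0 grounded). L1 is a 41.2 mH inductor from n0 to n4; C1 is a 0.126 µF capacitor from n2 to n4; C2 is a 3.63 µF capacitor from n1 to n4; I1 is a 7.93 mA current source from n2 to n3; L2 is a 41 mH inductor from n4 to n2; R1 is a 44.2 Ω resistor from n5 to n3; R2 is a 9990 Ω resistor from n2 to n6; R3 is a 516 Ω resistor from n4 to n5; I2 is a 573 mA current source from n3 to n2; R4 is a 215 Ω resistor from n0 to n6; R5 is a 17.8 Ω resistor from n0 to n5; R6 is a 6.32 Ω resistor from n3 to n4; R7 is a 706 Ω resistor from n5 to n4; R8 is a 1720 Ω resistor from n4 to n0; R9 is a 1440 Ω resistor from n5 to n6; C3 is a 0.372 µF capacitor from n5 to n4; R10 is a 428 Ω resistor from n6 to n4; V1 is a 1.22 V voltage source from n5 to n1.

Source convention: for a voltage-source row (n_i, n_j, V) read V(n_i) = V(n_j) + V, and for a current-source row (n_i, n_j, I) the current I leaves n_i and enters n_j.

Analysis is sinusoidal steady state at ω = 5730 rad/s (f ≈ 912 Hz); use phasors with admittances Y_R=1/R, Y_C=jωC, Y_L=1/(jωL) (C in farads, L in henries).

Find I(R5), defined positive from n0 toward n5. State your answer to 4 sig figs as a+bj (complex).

-0.006617-0.0002158j A

Apply KCL at each of the 6 non-ground nodes and solve the resulting linear system.
Node n1: branches {C2, V1} → V_1 = -1.102+0.003841j
Node n2: branches {C1, I1, L2, R2, I2} → V_2 = 5.656+157.5j
Node n3: branches {I1, R1, I2, R6} → V_3 = -2.030-1.950j
Node n4: branches {L1, C1, C2, L2, R3, R6, R7, R8, C3, R10} → V_4 = 1.234-2.230j
Node n5: branches {R1, R3, R5, R7, R9, C3, V1} → V_5 = 0.1178+0.003841j
Node n6: branches {R2, R4, R9, R10} → V_6 = 0.4539+1.357j
Source currents: i(V1)=-0.04646-0.04860j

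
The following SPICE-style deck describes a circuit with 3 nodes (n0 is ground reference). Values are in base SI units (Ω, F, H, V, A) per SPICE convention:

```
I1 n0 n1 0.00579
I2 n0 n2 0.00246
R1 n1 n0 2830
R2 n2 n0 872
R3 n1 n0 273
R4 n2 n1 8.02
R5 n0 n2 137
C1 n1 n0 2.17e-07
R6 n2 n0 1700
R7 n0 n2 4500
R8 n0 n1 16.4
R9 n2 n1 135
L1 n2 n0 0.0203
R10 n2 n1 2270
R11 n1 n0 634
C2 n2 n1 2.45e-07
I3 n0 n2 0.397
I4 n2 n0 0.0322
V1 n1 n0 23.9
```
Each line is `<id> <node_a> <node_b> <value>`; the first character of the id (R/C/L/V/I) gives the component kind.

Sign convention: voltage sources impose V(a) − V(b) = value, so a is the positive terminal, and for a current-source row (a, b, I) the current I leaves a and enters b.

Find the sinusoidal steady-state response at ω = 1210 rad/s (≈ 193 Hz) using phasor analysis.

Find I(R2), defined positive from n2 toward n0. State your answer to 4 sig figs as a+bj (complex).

MNA unknowns: 2 node voltages V₁..V_2 plus 1 source current (V1)
I1: z[0]−=0.00579, z[1]+=0.00579
I2: z[0]−=0.00246, z[2]+=0.00246
R1: Y=0.0003534+0.000j on G[1,0]
R2: Y=0.001147+0.000j on G[2,0]
R3: Y=0.003663+0.000j on G[1,0]
R4: Y=0.1247+0.000j on G[2,1]
R5: Y=0.007299+0.000j on G[0,2]
C1: Y=0.000+0.0002626j on G[1,0]
R6: Y=0.0005882+0.000j on G[2,0]
R7: Y=0.0002222+0.000j on G[0,2]
R8: Y=0.06098+0.000j on G[0,1]
R9: Y=0.007407+0.000j on G[2,1]
L1: Y=0.000-0.04071j on G[2,0]
R10: Y=0.0004405+0.000j on G[2,1]
R11: Y=0.001577+0.000j on G[1,0]
C2: Y=0.000+0.0002964j on G[2,1]
I3: z[0]−=0.397, z[2]+=0.397
I4: z[2]−=0.0322, z[0]+=0.0322
V1: row V1−V0=23.9, i_V1 at 1,0
solve → V1=23.90+0.000j, V2=23.04+6.618j
aux → i_V1=-1.701+0.8706j

0.02643+0.007590j A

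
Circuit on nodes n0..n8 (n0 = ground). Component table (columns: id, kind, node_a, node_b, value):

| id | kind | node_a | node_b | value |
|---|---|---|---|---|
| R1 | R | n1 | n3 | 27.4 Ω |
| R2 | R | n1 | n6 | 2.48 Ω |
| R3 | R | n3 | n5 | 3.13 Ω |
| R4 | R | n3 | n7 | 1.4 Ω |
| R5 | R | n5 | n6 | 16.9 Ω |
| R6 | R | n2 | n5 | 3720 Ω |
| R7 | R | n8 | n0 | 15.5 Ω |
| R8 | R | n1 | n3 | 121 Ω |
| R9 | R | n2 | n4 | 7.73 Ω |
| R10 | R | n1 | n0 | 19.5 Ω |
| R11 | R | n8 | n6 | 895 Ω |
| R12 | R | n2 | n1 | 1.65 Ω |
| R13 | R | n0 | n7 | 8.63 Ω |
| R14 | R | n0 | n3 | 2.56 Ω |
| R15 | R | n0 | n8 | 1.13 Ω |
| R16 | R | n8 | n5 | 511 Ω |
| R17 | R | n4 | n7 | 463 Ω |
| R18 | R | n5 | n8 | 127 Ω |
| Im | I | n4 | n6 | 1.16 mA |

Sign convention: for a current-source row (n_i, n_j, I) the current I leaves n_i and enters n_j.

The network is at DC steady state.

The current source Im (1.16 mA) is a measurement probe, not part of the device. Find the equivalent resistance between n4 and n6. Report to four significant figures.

R_eq = 11.45 Ω

MNA unknowns: 8 node voltages V₁..V_8
R1: Y=0.03650 on G[1,3]
R2: Y=0.4032 on G[1,6]
R3: Y=0.3195 on G[3,5]
R4: Y=0.7143 on G[3,7]
R5: Y=0.05917 on G[5,6]
R6: Y=0.0002688 on G[2,5]
R7: Y=0.06452 on G[8,0]
R8: Y=0.008264 on G[1,3]
R9: Y=0.1294 on G[2,4]
R10: Y=0.05128 on G[1,0]
R11: Y=0.001117 on G[8,6]
R12: Y=0.6061 on G[2,1]
R13: Y=0.1159 on G[0,7]
R14: Y=0.3906 on G[0,3]
R15: Y=0.8850 on G[0,8]
R16: Y=0.001957 on G[8,5]
R17: Y=0.002160 on G[4,7]
R18: Y=0.007874 on G[5,8]
Im: z[4]−=0.00116, z[6]+=0.00116
solve → V1=-0.0007030, V2=-0.002575, V3=6.923e-05, V4=-0.01135, V5=0.0003499, V6=0.001936, V7=2.996e-05, V8=5.833e-06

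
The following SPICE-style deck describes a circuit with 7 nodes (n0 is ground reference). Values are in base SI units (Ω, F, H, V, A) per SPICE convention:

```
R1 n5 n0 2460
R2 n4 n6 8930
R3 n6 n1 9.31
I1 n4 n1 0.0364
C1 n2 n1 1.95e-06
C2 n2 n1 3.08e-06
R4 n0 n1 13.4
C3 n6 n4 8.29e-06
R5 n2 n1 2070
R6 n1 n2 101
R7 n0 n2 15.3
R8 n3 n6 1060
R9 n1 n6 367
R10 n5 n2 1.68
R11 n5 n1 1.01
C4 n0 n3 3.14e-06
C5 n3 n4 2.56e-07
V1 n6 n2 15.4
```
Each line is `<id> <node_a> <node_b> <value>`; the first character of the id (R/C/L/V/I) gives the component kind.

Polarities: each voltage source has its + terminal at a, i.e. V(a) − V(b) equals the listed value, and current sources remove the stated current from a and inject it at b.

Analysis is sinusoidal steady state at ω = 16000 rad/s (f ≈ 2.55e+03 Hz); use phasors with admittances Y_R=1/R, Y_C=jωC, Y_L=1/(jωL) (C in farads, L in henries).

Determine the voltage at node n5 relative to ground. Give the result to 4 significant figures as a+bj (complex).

0.2199-0.3975j V

Element admittances at ω=16000 rad/s:
  Y(R1) = 0.0004065+0.000j S between n5,n0
  Y(R2) = 0.0001120+0.000j S between n4,n6
  Y(R3) = 0.1074+0.000j S between n6,n1
  I1: injects 0.0364 A into n1 (from n4)
  Y(C1) = 0.000+0.03120j S between n2,n1
  Y(C2) = 0.000+0.04928j S between n2,n1
  Y(R4) = 0.07463+0.000j S between n0,n1
  Y(C3) = 0.000+0.1326j S between n6,n4
  Y(R5) = 0.0004831+0.000j S between n2,n1
  Y(R6) = 0.009901+0.000j S between n1,n2
  Y(R7) = 0.06536+0.000j S between n0,n2
  Y(R8) = 0.0009434+0.000j S between n3,n6
  Y(R9) = 0.002725+0.000j S between n1,n6
  Y(R10) = 0.5952+0.000j S between n5,n2
  Y(R11) = 0.9901+0.000j S between n5,n1
  Y(C4) = 0.000+0.05024j S between n0,n3
  Y(C5) = 0.000+0.004096j S between n3,n4
  V1: constraint V(n6)−V(n2) = 15.4
Assemble and solve the 7×7 MNA system:
  V(n1)=1.433-0.5637j  V(n2)=-1.797-0.1214j  V(n3)=0.9984-0.2081j  V(n4)=13.23+0.1419j  V(n5)=0.2199-0.3975j  V(n6)=13.60-0.1214j
  i(V1)=-1.387-0.09888j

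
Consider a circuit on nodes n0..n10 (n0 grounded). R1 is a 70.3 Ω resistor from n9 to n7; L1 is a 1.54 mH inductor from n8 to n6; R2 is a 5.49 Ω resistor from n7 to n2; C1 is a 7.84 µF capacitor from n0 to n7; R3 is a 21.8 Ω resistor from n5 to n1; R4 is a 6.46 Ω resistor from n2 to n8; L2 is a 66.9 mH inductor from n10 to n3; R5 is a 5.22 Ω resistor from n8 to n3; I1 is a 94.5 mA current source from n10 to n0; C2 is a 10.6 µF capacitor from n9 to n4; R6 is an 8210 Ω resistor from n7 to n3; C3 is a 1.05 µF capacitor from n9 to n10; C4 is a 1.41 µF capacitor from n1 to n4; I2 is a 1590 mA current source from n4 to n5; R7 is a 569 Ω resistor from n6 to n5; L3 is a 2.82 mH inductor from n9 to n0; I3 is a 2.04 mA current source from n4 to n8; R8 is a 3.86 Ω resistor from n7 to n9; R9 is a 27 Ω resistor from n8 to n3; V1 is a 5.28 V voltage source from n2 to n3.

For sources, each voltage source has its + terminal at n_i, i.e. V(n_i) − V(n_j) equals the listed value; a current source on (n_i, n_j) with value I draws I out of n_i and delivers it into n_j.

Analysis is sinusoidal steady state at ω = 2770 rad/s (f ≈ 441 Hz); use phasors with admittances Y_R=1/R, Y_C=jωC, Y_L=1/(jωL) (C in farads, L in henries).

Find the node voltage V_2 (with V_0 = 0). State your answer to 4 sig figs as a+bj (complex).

Apply KCL at each of the 10 non-ground nodes and solve the resulting linear system.
Node n1: branches {R3, C4} → V_1 = 152.6-316.6j
Node n2: branches {R2, R4, V1} → V_2 = 0.5451-5.804j
Node n3: branches {L2, R5, R6, R9, V1} → V_3 = -4.735-5.804j
Node n4: branches {C2, C4, I2, I3} → V_4 = 17.93+9.576j
Node n5: branches {R3, I2, R7} → V_5 = 180.4-305.1j
Node n6: branches {L1, R7} → V_6 = 0.4705-5.827j
Node n7: branches {R1, R2, C1, R6, R8} → V_7 = 0.07766-3.082j
Node n8: branches {L1, R4, R5, I3, R9} → V_8 = -1.773-7.175j
Node n9: branches {R1, C2, C3, L3, R8} → V_9 = 0.01317-1.261j
Node n10: branches {L2, I1, C3} → V_10 = -10.29-49.10j
Source currents: i(V1)=-0.4440+0.2833j

0.5451-5.804j V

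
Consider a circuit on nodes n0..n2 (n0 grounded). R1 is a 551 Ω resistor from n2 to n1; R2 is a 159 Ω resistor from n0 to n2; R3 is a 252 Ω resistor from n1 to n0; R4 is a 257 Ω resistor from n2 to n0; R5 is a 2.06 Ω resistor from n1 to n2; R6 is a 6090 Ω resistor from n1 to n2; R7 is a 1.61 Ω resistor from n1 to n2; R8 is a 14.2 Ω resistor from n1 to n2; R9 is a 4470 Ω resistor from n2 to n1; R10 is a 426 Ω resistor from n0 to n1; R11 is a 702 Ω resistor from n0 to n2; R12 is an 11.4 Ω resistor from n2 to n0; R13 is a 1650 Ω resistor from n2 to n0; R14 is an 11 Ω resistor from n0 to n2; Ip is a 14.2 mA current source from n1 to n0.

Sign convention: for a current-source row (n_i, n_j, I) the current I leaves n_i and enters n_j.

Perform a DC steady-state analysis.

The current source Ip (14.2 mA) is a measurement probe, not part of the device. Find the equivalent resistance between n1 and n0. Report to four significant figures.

R_eq = 5.863 Ω

Apply KCL at each of the 2 non-ground nodes and solve the resulting linear system.
Node n1: branches {R1, R3, R5, R6, R7, R8, R9, R10, Ip} → V_1 = -0.08325
Node n2: branches {R1, R2, R4, R5, R6, R7, R8, R9, R11, R12, R13, R14} → V_2 = -0.07165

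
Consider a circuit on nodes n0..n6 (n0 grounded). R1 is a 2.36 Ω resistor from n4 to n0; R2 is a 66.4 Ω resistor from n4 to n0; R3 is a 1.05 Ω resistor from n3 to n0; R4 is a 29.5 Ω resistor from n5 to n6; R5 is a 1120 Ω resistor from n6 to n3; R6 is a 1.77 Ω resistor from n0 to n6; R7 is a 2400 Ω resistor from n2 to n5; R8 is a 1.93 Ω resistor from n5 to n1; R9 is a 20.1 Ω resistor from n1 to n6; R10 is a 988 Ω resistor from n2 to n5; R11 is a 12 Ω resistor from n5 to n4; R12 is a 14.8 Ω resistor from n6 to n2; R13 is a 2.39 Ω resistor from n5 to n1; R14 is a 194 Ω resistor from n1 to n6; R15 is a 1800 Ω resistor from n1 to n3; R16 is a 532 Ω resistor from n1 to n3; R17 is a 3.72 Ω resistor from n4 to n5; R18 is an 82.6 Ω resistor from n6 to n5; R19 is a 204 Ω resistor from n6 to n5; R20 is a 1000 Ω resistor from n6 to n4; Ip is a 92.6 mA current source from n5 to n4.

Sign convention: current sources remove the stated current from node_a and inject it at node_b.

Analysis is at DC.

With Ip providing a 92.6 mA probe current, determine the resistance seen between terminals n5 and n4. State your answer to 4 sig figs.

R_eq = 2.342 Ω

Element admittances at DC:
  Y(R1) = 0.4237 S between n4,n0
  Y(R2) = 0.01506 S between n4,n0
  Y(R3) = 0.9524 S between n3,n0
  Y(R4) = 0.03390 S between n5,n6
  Y(R5) = 0.0008929 S between n6,n3
  Y(R6) = 0.5650 S between n0,n6
  Y(R7) = 0.0004167 S between n2,n5
  Y(R8) = 0.5181 S between n5,n1
  Y(R9) = 0.04975 S between n1,n6
  Y(R10) = 0.001012 S between n2,n5
  Y(R11) = 0.08333 S between n5,n4
  Y(R12) = 0.06757 S between n6,n2
  Y(R13) = 0.4184 S between n5,n1
  Y(R14) = 0.005155 S between n1,n6
  Y(R15) = 0.0005556 S between n1,n3
  Y(R16) = 0.001880 S between n1,n3
  Y(R17) = 0.2688 S between n4,n5
  Y(R18) = 0.01211 S between n6,n5
  Y(R19) = 0.004902 S between n6,n5
  Y(R20) = 0.001000 S between n6,n4
  Ip: injects 0.0926 A into n4 (from n5)
Assemble and solve the 6×6 MNA system:
  V(n1)=-0.1711  V(n2)=-0.03100  V(n3)=-0.0004621  V(n4)=0.03686  V(n5)=-0.1800  V(n6)=-0.02785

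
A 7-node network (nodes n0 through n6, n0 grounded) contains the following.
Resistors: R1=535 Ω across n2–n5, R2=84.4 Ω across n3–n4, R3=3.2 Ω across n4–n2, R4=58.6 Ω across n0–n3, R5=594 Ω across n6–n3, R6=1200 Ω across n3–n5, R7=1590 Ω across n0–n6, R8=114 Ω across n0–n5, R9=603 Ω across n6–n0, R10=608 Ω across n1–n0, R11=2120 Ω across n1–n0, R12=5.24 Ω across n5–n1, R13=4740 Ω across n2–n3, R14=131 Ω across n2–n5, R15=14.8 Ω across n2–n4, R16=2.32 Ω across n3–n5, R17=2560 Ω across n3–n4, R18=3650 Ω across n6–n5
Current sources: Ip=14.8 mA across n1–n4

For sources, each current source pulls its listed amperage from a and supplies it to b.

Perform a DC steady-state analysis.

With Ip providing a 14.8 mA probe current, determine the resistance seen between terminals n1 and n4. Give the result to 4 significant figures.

Element admittances at DC:
  Y(R1) = 0.001869 S between n2,n5
  Y(R2) = 0.01185 S between n3,n4
  Y(R3) = 0.3125 S between n4,n2
  Y(R4) = 0.01706 S between n0,n3
  Y(R5) = 0.001684 S between n6,n3
  Y(R6) = 0.0008333 S between n3,n5
  Y(R7) = 0.0006289 S between n0,n6
  Y(R8) = 0.008772 S between n0,n5
  Y(R9) = 0.001658 S between n6,n0
  Y(R10) = 0.001645 S between n1,n0
  Y(R11) = 0.0004717 S between n1,n0
  Y(R12) = 0.1908 S between n5,n1
  Y(R13) = 0.0002110 S between n2,n3
  Y(R14) = 0.007634 S between n2,n5
  Y(R15) = 0.06757 S between n2,n4
  Y(R16) = 0.4310 S between n3,n5
  Y(R17) = 0.0003906 S between n3,n4
  Y(R18) = 0.0002740 S between n6,n5
  Ip: injects 0.0148 A into n4 (from n1)
Assemble and solve the 6×6 MNA system:
  V(n1)=-0.08274  V(n2)=0.6692  V(n3)=0.01277  V(n4)=0.6864  V(n5)=-0.006103  V(n6)=0.004672

R_eq = 51.97 Ω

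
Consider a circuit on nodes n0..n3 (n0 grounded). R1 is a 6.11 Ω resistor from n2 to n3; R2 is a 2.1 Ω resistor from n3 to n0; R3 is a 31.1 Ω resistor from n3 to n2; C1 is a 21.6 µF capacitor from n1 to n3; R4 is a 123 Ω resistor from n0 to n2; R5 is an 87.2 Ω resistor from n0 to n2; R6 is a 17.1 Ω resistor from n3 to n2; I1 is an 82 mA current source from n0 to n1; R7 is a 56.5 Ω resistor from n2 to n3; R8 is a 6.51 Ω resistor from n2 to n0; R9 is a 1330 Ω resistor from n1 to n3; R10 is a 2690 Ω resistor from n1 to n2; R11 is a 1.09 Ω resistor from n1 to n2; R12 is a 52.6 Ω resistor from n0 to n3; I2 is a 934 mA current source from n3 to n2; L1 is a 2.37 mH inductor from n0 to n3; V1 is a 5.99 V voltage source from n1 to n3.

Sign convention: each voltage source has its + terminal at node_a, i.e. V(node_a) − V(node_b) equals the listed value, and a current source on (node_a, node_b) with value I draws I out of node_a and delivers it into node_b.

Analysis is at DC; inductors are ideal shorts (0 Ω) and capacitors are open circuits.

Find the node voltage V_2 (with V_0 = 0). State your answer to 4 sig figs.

Element admittances at DC:
  Y(R1) = 0.1637 S between n2,n3
  Y(R2) = 0.4762 S between n3,n0
  Y(R3) = 0.03215 S between n3,n2
  Y(C1) = 0.000 S between n1,n3
  Y(R4) = 0.008130 S between n0,n2
  Y(R5) = 0.01147 S between n0,n2
  Y(R6) = 0.05848 S between n3,n2
  I1: injects 0.082 A into n1 (from n0)
  Y(R7) = 0.01770 S between n2,n3
  Y(R8) = 0.1536 S between n2,n0
  Y(R9) = 0.0007519 S between n1,n3
  Y(R10) = 0.0003717 S between n1,n2
  Y(R11) = 0.9174 S between n1,n2
  Y(R12) = 0.01901 S between n0,n3
  I2: injects 0.934 A into n2 (from n3)
  L1: short n0↔n3 (DC inductor)
  V1: constraint V(n1)−V(n3) = 5.99
Assemble and solve the 5×5 MNA system:
  V(n1)=5.990  V(n2)=4.719  V(n3)=0.000
  i(L1)=0.7353  i(V1)=-1.089

4.719 V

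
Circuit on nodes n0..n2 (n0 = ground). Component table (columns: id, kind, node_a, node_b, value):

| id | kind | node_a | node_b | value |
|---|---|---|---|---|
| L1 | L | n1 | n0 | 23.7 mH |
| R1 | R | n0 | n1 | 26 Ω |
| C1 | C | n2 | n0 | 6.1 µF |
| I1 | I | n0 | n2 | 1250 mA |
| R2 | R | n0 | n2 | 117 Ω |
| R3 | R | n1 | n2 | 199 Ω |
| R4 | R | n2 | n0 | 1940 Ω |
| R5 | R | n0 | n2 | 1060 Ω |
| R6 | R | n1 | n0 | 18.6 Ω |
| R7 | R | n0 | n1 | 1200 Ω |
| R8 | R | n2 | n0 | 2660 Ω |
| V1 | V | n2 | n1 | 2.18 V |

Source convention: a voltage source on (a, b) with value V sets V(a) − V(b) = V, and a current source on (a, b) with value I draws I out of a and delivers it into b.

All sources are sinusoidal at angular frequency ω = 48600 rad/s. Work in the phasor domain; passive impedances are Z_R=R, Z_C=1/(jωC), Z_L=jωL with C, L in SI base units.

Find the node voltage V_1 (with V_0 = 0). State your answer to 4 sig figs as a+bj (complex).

Element admittances at ω=48600 rad/s:
  Y(L1) = 0.000-0.0008682j S between n1,n0
  Y(R1) = 0.03846+0.000j S between n0,n1
  Y(C1) = 0.000+0.2965j S between n2,n0
  I1: injects 1.25 A into n2 (from n0)
  Y(R2) = 0.008547+0.000j S between n0,n2
  Y(R3) = 0.005025+0.000j S between n1,n2
  Y(R4) = 0.0005155+0.000j S between n2,n0
  Y(R5) = 0.0009434+0.000j S between n0,n2
  Y(R6) = 0.05376+0.000j S between n1,n0
  Y(R7) = 0.0008333+0.000j S between n0,n1
  Y(R8) = 0.0003759+0.000j S between n2,n0
  V1: constraint V(n2)−V(n1) = 2.18
Assemble and solve the 3×3 MNA system:
  V(n1)=-0.6533-4.381j  V(n2)=1.527-4.381j
  i(V1)=-0.07556-0.4071j

-0.6533-4.381j V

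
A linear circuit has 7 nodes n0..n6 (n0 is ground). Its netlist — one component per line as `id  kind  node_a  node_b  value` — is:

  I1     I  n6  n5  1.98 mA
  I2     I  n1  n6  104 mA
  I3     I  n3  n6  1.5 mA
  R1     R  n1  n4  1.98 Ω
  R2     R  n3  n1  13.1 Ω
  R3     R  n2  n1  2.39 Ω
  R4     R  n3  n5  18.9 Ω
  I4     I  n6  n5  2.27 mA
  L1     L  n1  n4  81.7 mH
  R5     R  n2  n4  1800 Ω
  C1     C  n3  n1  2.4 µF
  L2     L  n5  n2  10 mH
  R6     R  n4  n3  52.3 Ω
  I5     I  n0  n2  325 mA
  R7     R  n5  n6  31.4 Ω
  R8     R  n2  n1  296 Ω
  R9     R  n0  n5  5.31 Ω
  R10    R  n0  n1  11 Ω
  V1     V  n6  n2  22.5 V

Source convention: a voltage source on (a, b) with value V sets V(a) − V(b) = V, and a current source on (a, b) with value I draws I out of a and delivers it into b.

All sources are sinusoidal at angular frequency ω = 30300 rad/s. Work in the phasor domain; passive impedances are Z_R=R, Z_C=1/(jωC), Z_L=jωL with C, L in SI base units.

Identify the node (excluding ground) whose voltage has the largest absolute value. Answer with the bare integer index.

Element admittances at ω=30300 rad/s:
  I1: injects 0.00198 A into n5 (from n6)
  I2: injects 0.104 A into n6 (from n1)
  I3: injects 0.0015 A into n6 (from n3)
  Y(R1) = 0.5051+0.000j S between n1,n4
  Y(R2) = 0.07634+0.000j S between n3,n1
  Y(R3) = 0.4184+0.000j S between n2,n1
  Y(R4) = 0.05291+0.000j S between n3,n5
  I4: injects 0.00227 A into n5 (from n6)
  Y(L1) = 0.000-0.0004040j S between n1,n4
  Y(R5) = 0.0005556+0.000j S between n2,n4
  Y(C1) = 0.000+0.07272j S between n3,n1
  Y(L2) = 0.000-0.003300j S between n5,n2
  Y(R6) = 0.01912+0.000j S between n4,n3
  I5: injects 0.325 A into n2 (from n0)
  Y(R7) = 0.03185+0.000j S between n5,n6
  Y(R8) = 0.003378+0.000j S between n2,n1
  Y(R9) = 0.1883+0.000j S between n0,n5
  Y(R10) = 0.09091+0.000j S between n0,n1
  V1: constraint V(n6)−V(n2) = 22.5
Assemble and solve the 7×7 MNA system:
  V(n1)=-1.355+0.07987j  V(n2)=-1.733+0.04166j  V(n3)=-0.3029-0.4806j  V(n4)=-1.317+0.05943j  V(n5)=2.380-0.03855j  V(n6)=20.77+0.04166j
  i(V1)=-0.4843-0.002554j

6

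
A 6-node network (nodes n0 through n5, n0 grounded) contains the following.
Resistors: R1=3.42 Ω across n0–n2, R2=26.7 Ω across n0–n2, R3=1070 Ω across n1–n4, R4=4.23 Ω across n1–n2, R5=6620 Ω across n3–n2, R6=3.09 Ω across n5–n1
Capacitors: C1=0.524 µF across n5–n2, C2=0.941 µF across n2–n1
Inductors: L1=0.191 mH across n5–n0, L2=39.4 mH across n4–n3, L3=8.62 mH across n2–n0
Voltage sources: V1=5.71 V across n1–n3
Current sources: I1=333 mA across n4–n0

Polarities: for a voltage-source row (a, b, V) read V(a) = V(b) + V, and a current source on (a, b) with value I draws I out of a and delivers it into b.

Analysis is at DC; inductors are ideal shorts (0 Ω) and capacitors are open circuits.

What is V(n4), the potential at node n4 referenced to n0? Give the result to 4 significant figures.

-6.303 V

Element admittances at DC:
  Y(R1) = 0.2924 S between n0,n2
  Y(R2) = 0.03745 S between n0,n2
  Y(R3) = 0.0009346 S between n1,n4
  Y(R4) = 0.2364 S between n1,n2
  Y(C1) = 0.000 S between n5,n2
  Y(C2) = 0.000 S between n2,n1
  Y(R5) = 0.0001511 S between n3,n2
  L1: short n5↔n0 (DC inductor)
  L2: short n4↔n3 (DC inductor)
  L3: short n2↔n0 (DC inductor)
  Y(R6) = 0.3236 S between n5,n1
  V1: constraint V(n1)−V(n3) = 5.71
  I1: injects 0.333 A into n0 (from n4)
Assemble and solve the 9×9 MNA system:
  V(n1)=-0.5929  V(n2)=0.000  V(n3)=-6.303  V(n4)=-6.303  V(n5)=0.000
  i(L1)=-0.1919  i(L2)=-0.3277  i(L3)=-0.1411  i(V1)=0.3267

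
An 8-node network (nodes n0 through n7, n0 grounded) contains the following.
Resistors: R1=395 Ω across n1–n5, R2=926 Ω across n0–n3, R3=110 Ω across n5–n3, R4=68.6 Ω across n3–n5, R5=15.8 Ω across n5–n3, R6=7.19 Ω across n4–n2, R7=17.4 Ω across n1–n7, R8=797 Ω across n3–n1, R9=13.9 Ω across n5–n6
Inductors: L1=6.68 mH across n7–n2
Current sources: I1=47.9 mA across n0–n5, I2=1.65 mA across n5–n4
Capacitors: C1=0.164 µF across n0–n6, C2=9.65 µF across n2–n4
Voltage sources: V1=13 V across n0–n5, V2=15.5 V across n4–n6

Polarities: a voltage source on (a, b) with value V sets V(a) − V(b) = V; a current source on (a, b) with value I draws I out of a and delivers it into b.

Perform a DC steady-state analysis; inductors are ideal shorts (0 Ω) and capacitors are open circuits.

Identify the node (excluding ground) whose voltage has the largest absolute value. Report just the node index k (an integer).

6

MNA unknowns: 7 node voltages V₁..V_7 plus 3 source currents (L1, V1, V2)
R1: Y=0.002532 on G[1,5]
R2: Y=0.001080 on G[0,3]
R3: Y=0.009091 on G[5,3]
L1: row V7−V2=0, i_L1 at 7,2
R4: Y=0.01458 on G[3,5]
I1: z[0]−=0.0479, z[5]+=0.0479
R5: Y=0.06329 on G[5,3]
R6: Y=0.1391 on G[4,2]
R7: Y=0.05747 on G[1,7]
R8: Y=0.001255 on G[3,1]
R9: Y=0.07194 on G[5,6]
C1: Y=0.000 on G[0,6]
C2: Y=0.000 on G[2,4]
I2: z[5]−=0.00165, z[4]+=0.00165
V1: row V0−V5=13, i_V1 at 0,5
V2: row V4−V6=15.5, i_V2 at 4,6
solve → V1=0.5631, V2=1.449, V3=-12.65, V4=1.815, V5=-13.00, V6=-13.68, V7=1.449
aux → i_L1=-0.05092, i_V1=-0.06156, i_V2=-0.04927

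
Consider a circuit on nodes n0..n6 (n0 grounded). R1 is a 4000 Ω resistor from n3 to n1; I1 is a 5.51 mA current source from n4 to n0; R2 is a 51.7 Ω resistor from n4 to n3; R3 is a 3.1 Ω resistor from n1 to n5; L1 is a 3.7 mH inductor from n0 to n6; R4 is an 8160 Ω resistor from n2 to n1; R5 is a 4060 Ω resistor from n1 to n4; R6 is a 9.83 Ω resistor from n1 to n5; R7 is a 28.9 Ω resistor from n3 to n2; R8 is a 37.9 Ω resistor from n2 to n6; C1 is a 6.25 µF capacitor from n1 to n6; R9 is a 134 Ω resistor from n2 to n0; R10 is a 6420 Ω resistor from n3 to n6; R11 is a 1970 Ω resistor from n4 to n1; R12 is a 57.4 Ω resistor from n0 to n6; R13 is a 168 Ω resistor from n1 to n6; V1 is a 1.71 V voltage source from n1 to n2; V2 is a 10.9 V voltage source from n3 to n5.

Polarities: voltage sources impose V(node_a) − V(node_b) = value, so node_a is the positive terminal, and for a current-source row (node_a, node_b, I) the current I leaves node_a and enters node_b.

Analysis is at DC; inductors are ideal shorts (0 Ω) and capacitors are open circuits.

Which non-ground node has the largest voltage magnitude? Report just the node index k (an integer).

Element admittances at DC:
  Y(R1) = 0.0002500 S between n3,n1
  I1: injects 0.00551 A into n0 (from n4)
  Y(R2) = 0.01934 S between n4,n3
  Y(R3) = 0.3226 S between n1,n5
  L1: short n0↔n6 (DC inductor)
  Y(R4) = 0.0001225 S between n2,n1
  Y(R5) = 0.0002463 S between n1,n4
  Y(R6) = 0.1017 S between n1,n5
  Y(R7) = 0.03460 S between n3,n2
  Y(R8) = 0.02639 S between n2,n6
  Y(C1) = 0.000 S between n1,n6
  Y(R9) = 0.007463 S between n2,n0
  Y(R10) = 0.0001558 S between n3,n6
  Y(R11) = 0.0005076 S between n4,n1
  Y(R12) = 0.01742 S between n0,n6
  Y(R13) = 0.005952 S between n1,n6
  V1: constraint V(n1)−V(n2) = 1.71
  V2: constraint V(n3)−V(n5) = 10.9
Assemble and solve the 9×9 MNA system:
  V(n1)=1.272  V(n2)=-0.4380  V(n3)=11.18  V(n4)=10.54  V(n5)=0.2848  V(n6)=0.000
  i(L1)=0.002242  i(V1)=-0.4172  i(V2)=-0.4189

3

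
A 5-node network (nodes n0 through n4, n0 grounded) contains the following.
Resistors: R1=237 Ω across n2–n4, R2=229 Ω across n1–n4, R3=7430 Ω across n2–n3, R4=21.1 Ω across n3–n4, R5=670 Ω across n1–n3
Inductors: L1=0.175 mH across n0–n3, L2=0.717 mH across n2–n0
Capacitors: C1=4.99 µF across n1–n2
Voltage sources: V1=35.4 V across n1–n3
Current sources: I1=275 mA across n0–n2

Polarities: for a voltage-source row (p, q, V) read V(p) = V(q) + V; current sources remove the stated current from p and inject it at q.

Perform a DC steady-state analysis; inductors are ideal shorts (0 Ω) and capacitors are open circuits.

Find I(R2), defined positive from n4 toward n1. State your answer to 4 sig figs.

Element admittances at DC:
  Y(R1) = 0.004219 S between n2,n4
  L1: short n0↔n3 (DC inductor)
  Y(R2) = 0.004367 S between n1,n4
  Y(R3) = 0.0001346 S between n2,n3
  Y(C1) = 0.000 S between n1,n2
  Y(R4) = 0.04739 S between n3,n4
  Y(R5) = 0.001493 S between n1,n3
  L2: short n2↔n0 (DC inductor)
  V1: constraint V(n1)−V(n3) = 35.4
  I1: injects 0.275 A into n2 (from n0)
Assemble and solve the 7×7 MNA system:
  V(n1)=35.40  V(n2)=0.000  V(n3)=0.000  V(n4)=2.761
  i(L1)=0.01165  i(L2)=0.2867  i(V1)=-0.1954

-0.1425 A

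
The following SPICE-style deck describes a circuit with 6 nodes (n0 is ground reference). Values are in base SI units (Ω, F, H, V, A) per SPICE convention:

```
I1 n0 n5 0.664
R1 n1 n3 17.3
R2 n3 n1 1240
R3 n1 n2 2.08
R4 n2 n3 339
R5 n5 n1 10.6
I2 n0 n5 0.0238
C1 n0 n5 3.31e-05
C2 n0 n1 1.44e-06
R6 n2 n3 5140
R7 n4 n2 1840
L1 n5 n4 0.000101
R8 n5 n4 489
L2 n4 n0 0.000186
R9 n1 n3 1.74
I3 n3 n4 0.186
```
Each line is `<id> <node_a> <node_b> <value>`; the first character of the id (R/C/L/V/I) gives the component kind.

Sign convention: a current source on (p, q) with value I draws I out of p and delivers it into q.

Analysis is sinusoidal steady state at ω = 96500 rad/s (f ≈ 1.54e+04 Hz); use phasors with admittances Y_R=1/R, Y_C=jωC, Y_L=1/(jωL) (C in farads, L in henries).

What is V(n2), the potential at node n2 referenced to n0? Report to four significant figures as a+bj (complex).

Apply KCL at each of the 5 non-ground nodes and solve the resulting linear system.
Node n1: branches {R1, R2, R3, R5, C2, R9} → V_1 = -0.7185+0.8261j
Node n2: branches {R3, R4, R6, R7} → V_2 = -0.7196+0.8263j
Node n3: branches {R1, R2, R4, R6, R9, I3} → V_3 = -1.011+0.8261j
Node n4: branches {R7, L1, R8, L2, I3} → V_4 = 0.03755+1.021j
Node n5: branches {I1, R5, I2, C1, L1, R8} → V_5 = 0.03192-0.2335j

-0.7196+0.8263j V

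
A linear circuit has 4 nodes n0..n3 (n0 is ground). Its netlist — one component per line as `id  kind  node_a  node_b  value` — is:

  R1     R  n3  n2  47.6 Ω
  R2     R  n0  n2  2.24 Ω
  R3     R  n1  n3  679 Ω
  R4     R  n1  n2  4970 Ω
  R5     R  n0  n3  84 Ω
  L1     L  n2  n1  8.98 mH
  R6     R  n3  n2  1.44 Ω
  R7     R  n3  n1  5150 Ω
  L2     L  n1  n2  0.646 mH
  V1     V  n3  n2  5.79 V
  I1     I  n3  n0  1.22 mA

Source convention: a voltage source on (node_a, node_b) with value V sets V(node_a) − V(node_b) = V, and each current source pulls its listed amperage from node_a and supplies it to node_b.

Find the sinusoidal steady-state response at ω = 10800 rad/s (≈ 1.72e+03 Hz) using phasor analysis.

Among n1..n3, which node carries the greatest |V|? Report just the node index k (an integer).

Apply KCL at each of the 3 non-ground nodes and solve the resulting linear system.
Node n1: branches {R3, R4, L1, R7, L2} → V_1 = -0.1523+0.06281j
Node n2: branches {R1, R2, R4, L1, R6, L2, V1} → V_2 = -0.1531+0.000j
Node n3: branches {R1, R3, R5, R6, R7, V1, I1} → V_3 = 5.637+0.000j
Source currents: i(V1)=-4.220+0.0001047j

3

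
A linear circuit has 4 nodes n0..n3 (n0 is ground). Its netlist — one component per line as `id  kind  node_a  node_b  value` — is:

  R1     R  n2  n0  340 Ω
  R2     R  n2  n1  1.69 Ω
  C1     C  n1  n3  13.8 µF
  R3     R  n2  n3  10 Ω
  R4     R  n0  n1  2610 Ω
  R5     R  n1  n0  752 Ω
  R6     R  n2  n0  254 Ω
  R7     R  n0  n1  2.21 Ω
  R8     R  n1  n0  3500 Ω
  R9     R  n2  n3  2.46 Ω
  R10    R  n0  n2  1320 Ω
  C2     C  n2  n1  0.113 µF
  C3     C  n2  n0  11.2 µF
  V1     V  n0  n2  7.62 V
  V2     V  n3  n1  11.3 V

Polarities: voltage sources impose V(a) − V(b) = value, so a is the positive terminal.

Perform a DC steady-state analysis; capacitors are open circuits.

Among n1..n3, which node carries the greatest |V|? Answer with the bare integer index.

Element admittances at DC:
  Y(R1) = 0.002941 S between n2,n0
  Y(R2) = 0.5917 S between n2,n1
  Y(C1) = 0.000 S between n1,n3
  Y(R3) = 0.1000 S between n2,n3
  Y(R4) = 0.0003831 S between n0,n1
  Y(R5) = 0.001330 S between n1,n0
  Y(R6) = 0.003937 S between n2,n0
  Y(R7) = 0.4525 S between n0,n1
  Y(R8) = 0.0002857 S between n1,n0
  Y(R9) = 0.4065 S between n2,n3
  Y(R10) = 0.0007576 S between n0,n2
  Y(C2) = 0.000 S between n2,n1
  Y(C3) = 0.000 S between n2,n0
  V1: constraint V(n0)−V(n2) = 7.62
  V2: constraint V(n3)−V(n1) = 11.3
Assemble and solve the 5×5 MNA system:
  V(n1)=-9.076  V(n2)=-7.620  V(n3)=2.224
  i(V1)=-4.183  i(V2)=-4.986

1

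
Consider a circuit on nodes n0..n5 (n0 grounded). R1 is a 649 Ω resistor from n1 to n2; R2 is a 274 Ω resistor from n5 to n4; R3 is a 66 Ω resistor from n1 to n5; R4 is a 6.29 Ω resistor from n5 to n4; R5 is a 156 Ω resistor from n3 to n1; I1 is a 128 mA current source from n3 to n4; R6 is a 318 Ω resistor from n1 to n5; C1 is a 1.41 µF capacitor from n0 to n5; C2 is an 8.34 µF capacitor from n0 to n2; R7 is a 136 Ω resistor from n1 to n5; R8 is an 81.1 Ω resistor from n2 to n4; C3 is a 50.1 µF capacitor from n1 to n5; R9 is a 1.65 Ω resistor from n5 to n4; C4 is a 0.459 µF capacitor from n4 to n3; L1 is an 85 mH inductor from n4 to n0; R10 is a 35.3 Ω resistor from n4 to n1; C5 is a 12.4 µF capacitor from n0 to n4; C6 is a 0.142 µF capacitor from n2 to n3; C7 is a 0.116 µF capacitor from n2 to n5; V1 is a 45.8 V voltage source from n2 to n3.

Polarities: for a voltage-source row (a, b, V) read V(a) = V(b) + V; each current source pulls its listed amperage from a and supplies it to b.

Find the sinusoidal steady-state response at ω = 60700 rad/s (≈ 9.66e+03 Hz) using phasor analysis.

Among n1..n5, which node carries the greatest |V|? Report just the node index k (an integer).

3

Apply KCL at each of the 5 non-ground nodes and solve the resulting linear system.
Node n1: branches {R1, R3, R5, R6, R7, C3, R10} → V_1 = -1.647+0.3612j
Node n2: branches {R1, C2, R8, C6, C7, V1} → V_2 = 2.280-0.1582j
Node n3: branches {R5, I1, C4, C6, V1} → V_3 = -43.52-0.1582j
Node n4: branches {R2, R4, I1, R8, R9, C4, L1, R10, C5} → V_4 = -1.347+0.07482j
Node n5: branches {R2, R3, R4, R6, C1, R7, C3, R9, C7} → V_5 = -1.643+0.2777j
Source currents: i(V1)=-0.1339-1.573j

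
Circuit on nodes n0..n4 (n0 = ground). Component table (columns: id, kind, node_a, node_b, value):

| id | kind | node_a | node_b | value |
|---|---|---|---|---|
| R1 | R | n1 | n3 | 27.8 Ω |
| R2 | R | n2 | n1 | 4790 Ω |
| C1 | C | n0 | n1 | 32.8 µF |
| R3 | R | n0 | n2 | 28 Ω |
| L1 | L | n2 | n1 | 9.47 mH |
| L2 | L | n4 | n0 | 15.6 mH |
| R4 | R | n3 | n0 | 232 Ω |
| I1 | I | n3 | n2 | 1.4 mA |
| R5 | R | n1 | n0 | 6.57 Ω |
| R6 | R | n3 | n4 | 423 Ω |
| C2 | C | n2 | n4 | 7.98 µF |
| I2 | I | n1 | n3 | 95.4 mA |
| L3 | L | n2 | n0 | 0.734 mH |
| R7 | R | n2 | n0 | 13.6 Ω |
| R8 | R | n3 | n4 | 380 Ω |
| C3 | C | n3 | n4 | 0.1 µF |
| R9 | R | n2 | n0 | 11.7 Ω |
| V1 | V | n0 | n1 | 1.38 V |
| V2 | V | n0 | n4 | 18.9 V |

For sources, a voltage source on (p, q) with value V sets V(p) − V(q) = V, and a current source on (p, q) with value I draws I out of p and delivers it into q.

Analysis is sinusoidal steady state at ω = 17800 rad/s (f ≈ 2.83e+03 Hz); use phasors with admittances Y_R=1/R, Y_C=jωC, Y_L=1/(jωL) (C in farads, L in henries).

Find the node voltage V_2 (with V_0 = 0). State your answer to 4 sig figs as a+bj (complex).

Apply KCL at each of the 4 non-ground nodes and solve the resulting linear system.
Node n1: branches {R1, R2, C1, L1, R5, I2, V1} → V_1 = -1.380+0.000j
Node n2: branches {R2, R3, L1, I1, C2, L3, R7, R9} → V_2 = -3.833-12.56j
Node n3: branches {R1, R4, I1, R6, I2, R8, C3} → V_3 = -1.133-0.6985j
Node n4: branches {L2, R6, C2, R8, C3, V2} → V_4 = -18.90+0.000j
Source currents: i(V1)=-0.04851-0.7925j, i(V2)=-1.874-2.100j

-3.833-12.56j V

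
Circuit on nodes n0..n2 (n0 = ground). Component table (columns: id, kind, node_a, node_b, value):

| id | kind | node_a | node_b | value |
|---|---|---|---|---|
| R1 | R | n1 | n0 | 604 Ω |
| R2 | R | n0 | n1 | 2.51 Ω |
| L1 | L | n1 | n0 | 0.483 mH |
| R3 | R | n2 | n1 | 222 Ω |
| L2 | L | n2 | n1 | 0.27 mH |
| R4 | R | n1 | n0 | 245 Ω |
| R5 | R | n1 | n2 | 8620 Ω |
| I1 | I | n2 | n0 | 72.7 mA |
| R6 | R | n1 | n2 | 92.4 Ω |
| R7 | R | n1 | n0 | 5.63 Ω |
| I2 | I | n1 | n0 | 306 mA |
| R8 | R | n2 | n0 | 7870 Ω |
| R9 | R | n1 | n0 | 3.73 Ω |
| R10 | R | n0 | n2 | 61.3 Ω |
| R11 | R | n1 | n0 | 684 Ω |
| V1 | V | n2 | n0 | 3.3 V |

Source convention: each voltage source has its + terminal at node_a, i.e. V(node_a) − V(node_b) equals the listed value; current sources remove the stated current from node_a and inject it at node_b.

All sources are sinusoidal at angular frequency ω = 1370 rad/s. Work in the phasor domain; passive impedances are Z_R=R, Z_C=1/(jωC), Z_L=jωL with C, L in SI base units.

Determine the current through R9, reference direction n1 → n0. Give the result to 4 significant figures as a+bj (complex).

Apply KCL at each of the 2 non-ground nodes and solve the resulting linear system.
Node n1: branches {R1, R2, L1, R3, L2, R4, R5, R6, R7, I2, R9, R11} → V_1 = 2.019-0.4757j
Node n2: branches {R3, L2, R5, I1, R6, R8, R10, V1} → V_2 = 3.300+0.000j
Source currents: i(V1)=-1.433+3.456j

0.5413-0.1275j A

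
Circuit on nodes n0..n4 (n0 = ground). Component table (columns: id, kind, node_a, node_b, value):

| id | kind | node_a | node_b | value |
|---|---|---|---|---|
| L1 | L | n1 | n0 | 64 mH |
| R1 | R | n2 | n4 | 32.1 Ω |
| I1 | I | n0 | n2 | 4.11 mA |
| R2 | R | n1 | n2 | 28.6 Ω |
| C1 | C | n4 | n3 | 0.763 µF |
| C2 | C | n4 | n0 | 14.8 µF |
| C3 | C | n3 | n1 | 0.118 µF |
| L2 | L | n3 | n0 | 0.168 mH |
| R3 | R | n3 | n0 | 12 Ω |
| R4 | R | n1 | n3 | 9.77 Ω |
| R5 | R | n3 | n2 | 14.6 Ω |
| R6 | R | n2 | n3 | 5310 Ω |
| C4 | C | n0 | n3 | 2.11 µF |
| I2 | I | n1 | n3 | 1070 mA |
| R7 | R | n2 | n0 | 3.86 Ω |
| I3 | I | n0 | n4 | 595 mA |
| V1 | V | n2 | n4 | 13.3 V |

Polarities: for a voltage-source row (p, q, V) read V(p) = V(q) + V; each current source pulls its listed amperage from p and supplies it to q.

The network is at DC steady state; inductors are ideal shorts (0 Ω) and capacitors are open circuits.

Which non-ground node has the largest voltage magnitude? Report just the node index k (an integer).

4

Apply KCL at each of the 4 non-ground nodes and solve the resulting linear system.
Node n1: branches {L1, R2, C3, R4, I2} → V_1 = 0.000
Node n2: branches {R1, I1, R2, R5, R6, R7, V1} → V_2 = 1.652
Node n3: branches {C1, C3, L2, R3, R4, R5, R6, C4, I2} → V_3 = 0.000
Node n4: branches {R1, C1, C2, I3, V1} → V_4 = -11.65
Source currents: i(L1)=-1.012, i(L2)=1.183, i(V1)=-1.009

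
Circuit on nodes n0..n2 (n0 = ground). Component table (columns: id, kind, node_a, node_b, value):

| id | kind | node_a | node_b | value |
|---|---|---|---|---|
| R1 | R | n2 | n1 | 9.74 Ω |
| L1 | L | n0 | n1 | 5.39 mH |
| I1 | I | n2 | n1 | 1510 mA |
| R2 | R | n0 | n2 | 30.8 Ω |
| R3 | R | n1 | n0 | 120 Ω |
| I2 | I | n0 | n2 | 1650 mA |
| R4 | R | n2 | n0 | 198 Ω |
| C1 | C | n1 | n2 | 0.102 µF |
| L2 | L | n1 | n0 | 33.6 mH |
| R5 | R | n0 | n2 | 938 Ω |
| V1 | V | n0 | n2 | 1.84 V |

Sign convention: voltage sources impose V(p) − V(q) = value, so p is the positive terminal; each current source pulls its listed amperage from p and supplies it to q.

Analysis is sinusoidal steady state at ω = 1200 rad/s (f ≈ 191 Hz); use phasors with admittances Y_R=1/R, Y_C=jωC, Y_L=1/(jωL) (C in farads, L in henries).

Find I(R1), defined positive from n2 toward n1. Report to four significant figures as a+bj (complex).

Apply KCL at each of the 2 non-ground nodes and solve the resulting linear system.
Node n1: branches {R1, L1, I1, R3, C1, L2} → V_1 = 3.299+5.326j
Node n2: branches {R1, I1, R2, I2, R4, C1, R5, V1} → V_2 = -1.840+0.000j
Source currents: i(V1)=-0.7379-0.5475j

-0.5276-0.5468j A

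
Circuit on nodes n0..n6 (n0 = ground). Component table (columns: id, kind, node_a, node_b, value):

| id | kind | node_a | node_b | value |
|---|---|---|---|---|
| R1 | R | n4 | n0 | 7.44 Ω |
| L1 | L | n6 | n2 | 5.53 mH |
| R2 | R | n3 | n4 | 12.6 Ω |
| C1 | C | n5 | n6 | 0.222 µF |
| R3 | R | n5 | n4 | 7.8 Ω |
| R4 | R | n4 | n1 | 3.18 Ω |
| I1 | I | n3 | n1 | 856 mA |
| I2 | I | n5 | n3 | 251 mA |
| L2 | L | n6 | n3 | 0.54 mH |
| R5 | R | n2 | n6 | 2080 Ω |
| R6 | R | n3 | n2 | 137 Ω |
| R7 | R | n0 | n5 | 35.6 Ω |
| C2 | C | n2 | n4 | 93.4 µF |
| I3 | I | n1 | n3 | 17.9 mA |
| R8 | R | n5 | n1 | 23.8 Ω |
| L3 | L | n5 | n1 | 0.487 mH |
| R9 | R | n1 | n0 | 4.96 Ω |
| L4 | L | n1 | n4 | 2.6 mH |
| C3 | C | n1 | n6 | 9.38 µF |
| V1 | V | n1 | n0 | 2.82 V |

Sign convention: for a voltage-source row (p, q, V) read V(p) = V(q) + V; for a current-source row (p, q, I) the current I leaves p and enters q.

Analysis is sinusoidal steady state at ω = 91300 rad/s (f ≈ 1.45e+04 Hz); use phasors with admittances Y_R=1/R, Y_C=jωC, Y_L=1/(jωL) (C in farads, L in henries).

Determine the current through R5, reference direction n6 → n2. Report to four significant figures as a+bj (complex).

0.001160+0.0002094j A

Apply KCL at each of the 6 non-ground nodes and solve the resulting linear system.
Node n1: branches {R4, I1, I3, R8, L3, R9, L4, C3, V1} → V_1 = 2.820+0.000j
Node n2: branches {L1, R5, R6, C2} → V_2 = 0.5384-0.3827j
Node n3: branches {R2, I1, I2, L2, R6, I3} → V_3 = -5.659-2.403j
Node n4: branches {R1, R2, R3, R4, C2, L4} → V_4 = 0.5406-0.3877j
Node n5: branches {C1, R3, I2, R7, R8, L3} → V_5 = -0.3210-0.2724j
Node n6: branches {L1, C1, L2, R5, C3} → V_6 = 2.952+0.05282j
Source currents: i(V1)=-0.6322+0.05977j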